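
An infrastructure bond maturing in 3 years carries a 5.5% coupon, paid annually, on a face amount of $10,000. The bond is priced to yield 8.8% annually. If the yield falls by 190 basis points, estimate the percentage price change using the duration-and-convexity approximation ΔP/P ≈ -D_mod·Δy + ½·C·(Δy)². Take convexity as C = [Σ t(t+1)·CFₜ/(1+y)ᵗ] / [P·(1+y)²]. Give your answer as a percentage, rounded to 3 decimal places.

+5.128%

With y = 0.088:
  t   CF        PV=CF/(1+0.088)^t    t·PV        t(t+1)·PV
  1       550.00       505.5147       505.5147       1,011.0294
  2       550.00       464.6275       929.2550       2,787.7649
  3    10,550.00     8,191.5441    24,574.6323      98,298.5292
  Σ                  9,161.6863    26,009.4020     102,097.3235
P = 9,161.6863; D_Mac = 2.83893 yrs; D_mod = 2.60931 yrs; C = 9.41415.
Duration effect: -2.60931 × (-0.019) = +0.049577
Convexity effect: 0.5 × 9.41415 × (-0.019)² = +0.0016993
ΔP/P ≈ +0.049577 + 0.0016993 = +0.051276 = +5.1276%.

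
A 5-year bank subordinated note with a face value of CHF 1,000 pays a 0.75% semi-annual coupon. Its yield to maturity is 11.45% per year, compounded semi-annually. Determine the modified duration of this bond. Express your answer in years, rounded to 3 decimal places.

4.620 years

Periodic yield y = 0.05725. First find Macaulay duration:
  t   CF        PV=CF/(1+0.05725)^t    t·PV
  1         3.75         3.5469         3.5469
  2         3.75         3.3549         6.7097
  3         3.75         3.1732         9.5196
  4         3.75         3.0014        12.0055
  5         3.75         2.8389        14.1943
  6         3.75         2.6851        16.1108
  7         3.75         2.5397        17.7781
  8         3.75         2.4022        19.2176
  9         3.75         2.2721        20.4491
  10    1,003.75       575.2394     5,752.3939
  Σ                    601.0538     5,871.9256
P = 601.0538; Macaulay duration = 5,871.9256 / 601.0538 = 9.76938 half-year periods = 4.88469 years.
Modified duration = D_Mac / (1 + y) = 4.88469 / 1.05725 = 4.62019 years.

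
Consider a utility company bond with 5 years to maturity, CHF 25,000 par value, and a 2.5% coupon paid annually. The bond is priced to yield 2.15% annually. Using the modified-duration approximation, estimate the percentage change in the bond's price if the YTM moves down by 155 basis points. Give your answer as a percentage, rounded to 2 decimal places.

Periodic yield y = 0.0215. Modified duration first:
  t   CF        PV=CF/(1+0.0215)^t    t·PV
  1       625.00       611.8453       611.8453
  2       625.00       598.9675     1,197.9350
  3       625.00       586.3608     1,759.0823
  4       625.00       574.0194     2,296.0774
  5    25,625.00    23,039.4453   115,197.2266
  Σ                 25,410.6383   121,062.1667
P = 25,410.6383; D_Mac = 4.76423 yrs; D_mod = 4.76423/(1+0.0215) = 4.66396 yrs.
ΔP/P ≈ -D_mod · Δy = -4.66396 × (-0.0155) = +0.072291 = +7.2291%.

+7.23%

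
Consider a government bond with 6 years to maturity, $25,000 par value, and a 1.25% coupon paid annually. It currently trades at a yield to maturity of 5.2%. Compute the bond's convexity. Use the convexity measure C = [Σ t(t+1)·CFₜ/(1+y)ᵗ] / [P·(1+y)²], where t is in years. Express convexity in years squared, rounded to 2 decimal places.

36.21

With y = 0.052:
  t   CF        PV=CF/(1+0.052)^t    t·PV        t(t+1)·PV
  1       312.50       297.0532       297.0532         594.1065
  2       312.50       282.3700       564.7400       1,694.2200
  3       312.50       268.4125       805.2376       3,220.9505
  4       312.50       255.1450     1,020.5800       5,102.9000
  5       312.50       242.5333     1,212.6664       7,275.9981
  6    25,312.50    18,674.1396   112,044.8377     784,313.8642
  Σ                 20,019.6537   115,945.1149     802,202.0392
P = 20,019.6537.
Convexity = Σ t(t+1)·PV / [P·(1+y)²] = 802,202.0392 / (20,019.6537 × 1.106704) = 36.20727.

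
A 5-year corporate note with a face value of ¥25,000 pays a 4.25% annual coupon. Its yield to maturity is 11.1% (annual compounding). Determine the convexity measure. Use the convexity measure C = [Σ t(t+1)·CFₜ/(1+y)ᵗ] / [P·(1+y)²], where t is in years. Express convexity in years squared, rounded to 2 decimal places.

With y = 0.111:
  t   CF        PV=CF/(1+0.111)^t    t·PV        t(t+1)·PV
  1     1,062.50       956.3456       956.3456       1,912.6913
  2     1,062.50       860.7972     1,721.5943       5,164.7829
  3     1,062.50       774.7949     2,324.3847       9,297.5390
  4     1,062.50       697.3852     2,789.5406      13,947.7032
  5    26,062.50    15,397.3428    76,986.7138     461,920.2827
  Σ                 18,686.6656    84,778.5791     492,242.9991
P = 18,686.6656.
Convexity = Σ t(t+1)·PV / [P·(1+y)²] = 492,242.9991 / (18,686.6656 × 1.234321) = 21.34124.

21.34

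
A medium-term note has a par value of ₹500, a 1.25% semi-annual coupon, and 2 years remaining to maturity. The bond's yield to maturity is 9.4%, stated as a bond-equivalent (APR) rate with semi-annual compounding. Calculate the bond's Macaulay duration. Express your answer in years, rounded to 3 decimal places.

Periodic yield y = 0.047. Discount each cash flow and weight by its period:
  t   CF        PV=CF/(1+0.047)^t    t·PV
  1        3.125         2.9847         2.9847
  2        3.125         2.8507         5.7015
  3        3.125         2.7228         8.1683
  4      503.125       418.6867     1,674.7468
  Σ                    427.2449     1,691.6013
Price P = Σ PV = 427.2449.
Macaulay duration = Σ(t·PV) / P = 1,691.6013 / 427.2449 = 3.95932 half-year periods.
In years: 3.95932 / 2 = 1.97966 years.

1.980 years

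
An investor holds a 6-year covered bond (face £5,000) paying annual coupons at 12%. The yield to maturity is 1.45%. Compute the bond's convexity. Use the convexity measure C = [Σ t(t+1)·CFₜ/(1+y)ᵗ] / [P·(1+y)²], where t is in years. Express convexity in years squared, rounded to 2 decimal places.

30.98

With y = 0.0145:
  t   CF        PV=CF/(1+0.0145)^t    t·PV        t(t+1)·PV
  1       600.00       591.4243       591.4243       1,182.8487
  2       600.00       582.9713     1,165.9425       3,497.8276
  3       600.00       574.6390     1,723.9170       6,895.6680
  4       600.00       566.4258     2,265.7033      11,328.5165
  5       600.00       558.3300     2,791.6502      16,749.9011
  6     5,600.00     5,136.5997    30,819.5980     215,737.1858
  Σ                  8,010.3901    39,358.2353     255,391.9476
P = 8,010.3901.
Convexity = Σ t(t+1)·PV / [P·(1+y)²] = 255,391.9476 / (8,010.3901 × 1.029210) = 30.97772.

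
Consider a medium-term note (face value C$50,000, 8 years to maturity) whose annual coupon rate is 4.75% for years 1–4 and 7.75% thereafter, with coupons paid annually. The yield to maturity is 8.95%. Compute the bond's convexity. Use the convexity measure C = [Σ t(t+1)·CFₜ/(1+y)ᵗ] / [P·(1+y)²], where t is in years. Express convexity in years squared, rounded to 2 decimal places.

46.71

With y = 0.0895:
  t   CF        PV=CF/(1+0.0895)^t    t·PV        t(t+1)·PV
  1     2,375.00     2,179.8990     2,179.8990       4,359.7981
  2     2,375.00     2,000.8252     4,001.6504      12,004.9511
  3     2,375.00     1,836.4618     5,509.3855      22,037.5422
  4     2,375.00     1,685.6006     6,742.4024      33,712.0119
  5     3,875.00     2,524.2684    12,621.3421      75,728.0526
  6     3,875.00     2,316.9054    13,901.4323      97,310.0263
  7     3,875.00     2,126.5768    14,886.0374     119,088.2989
  8    53,875.00    27,137.4731   217,099.7851   1,953,898.0656
  Σ                 41,808.0104   276,941.9342   2,318,138.7466
P = 41,808.0104.
Convexity = Σ t(t+1)·PV / [P·(1+y)²] = 2,318,138.7466 / (41,808.0104 × 1.187010) = 46.71168.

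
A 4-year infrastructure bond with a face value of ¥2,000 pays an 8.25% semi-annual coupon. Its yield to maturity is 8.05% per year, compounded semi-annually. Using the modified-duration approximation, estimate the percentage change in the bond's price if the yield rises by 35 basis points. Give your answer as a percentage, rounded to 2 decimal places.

Periodic yield y = 0.04025. Modified duration first:
  t   CF        PV=CF/(1+0.04025)^t    t·PV
  1        82.50        79.3079        79.3079
  2        82.50        76.2392       152.4785
  3        82.50        73.2893       219.8680
  4        82.50        70.4536       281.8143
  5        82.50        67.7275       338.6377
  6        82.50        65.1070       390.6419
  7        82.50        62.5878       438.1148
  8     2,082.50     1,518.7392    12,149.9139
  Σ                  2,013.4516    14,050.7770
P = 2,013.4516; D_Mac = 6.97845 half-year periods = 3.48923 yrs; D_mod = 3.48923/(1+0.04025) = 3.35422 yrs.
ΔP/P ≈ -D_mod · Δy = -3.35422 × (+0.0035) = -0.011740 = -1.1740%.

-1.17%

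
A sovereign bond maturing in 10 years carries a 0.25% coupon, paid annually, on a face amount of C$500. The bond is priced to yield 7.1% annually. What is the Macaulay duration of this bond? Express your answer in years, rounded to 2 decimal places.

9.83 years

Periodic yield y = 0.071. Discount each cash flow and weight by its year:
  t   CF        PV=CF/(1+0.071)^t    t·PV
  1         1.25         1.1671         1.1671
  2         1.25         1.0898         2.1795
  3         1.25         1.0175         3.0526
  4         1.25         0.9501         3.8002
  5         1.25         0.8871         4.4354
  6         1.25         0.8283         4.9696
  7         1.25         0.7734         5.4135
  8         1.25         0.7221         5.7768
  9         1.25         0.6742         6.0680
  10      501.25       252.4409     2,524.4088
  Σ                    260.5504     2,561.2716
Price P = Σ PV = 260.5504.
Macaulay duration = Σ(t·PV) / P = 2,561.2716 / 260.5504 = 9.83024 years.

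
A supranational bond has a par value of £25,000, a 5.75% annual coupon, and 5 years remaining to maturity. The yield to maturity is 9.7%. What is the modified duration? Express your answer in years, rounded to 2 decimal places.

4.04 years

Periodic yield y = 0.097. First find Macaulay duration:
  t   CF        PV=CF/(1+0.097)^t    t·PV
  1     1,437.50     1,310.3920     1,310.3920
  2     1,437.50     1,194.5232     2,389.0465
  3     1,437.50     1,088.8999     3,266.6998
  4     1,437.50       992.6162     3,970.4647
  5    26,437.50    16,641.2999    83,206.4994
  Σ                 21,227.7312    94,143.1023
P = 21,227.7312; Macaulay duration = 94,143.1023 / 21,227.7312 = 4.43491 years.
Modified duration = D_Mac / (1 + y) = 4.43491 / 1.097 = 4.04276 years.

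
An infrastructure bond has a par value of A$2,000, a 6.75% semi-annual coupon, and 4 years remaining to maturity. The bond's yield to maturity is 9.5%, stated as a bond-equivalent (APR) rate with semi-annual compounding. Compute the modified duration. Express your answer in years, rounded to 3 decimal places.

3.386 years

Periodic yield y = 0.0475. First find Macaulay duration:
  t   CF        PV=CF/(1+0.0475)^t    t·PV
  1        67.50        64.4391        64.4391
  2        67.50        61.5171       123.0342
  3        67.50        58.7275       176.1826
  4        67.50        56.0645       224.2578
  5        67.50        53.5222       267.6108
  6        67.50        51.0951       306.5708
  7        67.50        48.7782       341.4472
  8     2,067.50     1,426.3078    11,410.4626
  Σ                  1,820.4515    12,914.0052
P = 1,820.4515; Macaulay duration = 12,914.0052 / 1,820.4515 = 7.09385 half-year periods = 3.54692 years.
Modified duration = D_Mac / (1 + y) = 3.54692 / 1.0475 = 3.38608 years.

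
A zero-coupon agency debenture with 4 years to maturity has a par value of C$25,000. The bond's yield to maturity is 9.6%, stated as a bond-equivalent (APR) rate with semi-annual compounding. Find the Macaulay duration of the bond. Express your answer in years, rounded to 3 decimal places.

A zero-coupon bond has a single cash flow at maturity, so its Macaulay duration equals its maturity: 4 years.
(Equivalently: 8 semi-annual periods ÷ 2 = 4 years.)

4.000 years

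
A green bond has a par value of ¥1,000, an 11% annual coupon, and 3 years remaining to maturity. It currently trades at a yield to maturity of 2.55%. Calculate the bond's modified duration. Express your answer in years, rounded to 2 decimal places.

Periodic yield y = 0.0255. First find Macaulay duration:
  t   CF        PV=CF/(1+0.0255)^t    t·PV
  1       110.00       107.2647       107.2647
  2       110.00       104.5975       209.1950
  3     1,110.00     1,029.2384     3,087.7152
  Σ                  1,241.1007     3,404.1750
P = 1,241.1007; Macaulay duration = 3,404.1750 / 1,241.1007 = 2.74287 years.
Modified duration = D_Mac / (1 + y) = 2.74287 / 1.0255 = 2.67466 years.

2.67 years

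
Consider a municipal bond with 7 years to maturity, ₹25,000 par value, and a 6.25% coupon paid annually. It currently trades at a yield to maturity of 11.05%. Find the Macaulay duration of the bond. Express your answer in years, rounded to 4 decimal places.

Periodic yield y = 0.1105. Discount each cash flow and weight by its year:
  t   CF        PV=CF/(1+0.1105)^t    t·PV
  1     1,562.50     1,407.0239     1,407.0239
  2     1,562.50     1,267.0183     2,534.0367
  3     1,562.50     1,140.9440     3,422.8321
  4     1,562.50     1,027.4147     4,109.6588
  5     1,562.50       925.1821     4,625.9104
  6     1,562.50       833.1221     4,998.7325
  7    26,562.50    12,753.7825    89,276.4777
  Σ                 19,354.4876   110,374.6720
Price P = Σ PV = 19,354.4876.
Macaulay duration = Σ(t·PV) / P = 110,374.6720 / 19,354.4876 = 5.70279 years.

5.7028 years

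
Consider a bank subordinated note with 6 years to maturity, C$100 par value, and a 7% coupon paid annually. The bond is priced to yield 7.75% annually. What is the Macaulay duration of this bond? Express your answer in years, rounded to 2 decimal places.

5.08 years

Periodic yield y = 0.0775. Discount each cash flow and weight by its year:
  t   CF        PV=CF/(1+0.0775)^t    t·PV
  1         7.00         6.4965         6.4965
  2         7.00         6.0293        12.0585
  3         7.00         5.5956        16.7868
  4         7.00         5.1931        20.7725
  5         7.00         4.8196        24.0980
  6       107.00        68.3723       410.2337
  Σ                     96.5064       490.4461
Price P = Σ PV = 96.5064.
Macaulay duration = Σ(t·PV) / P = 490.4461 / 96.5064 = 5.08201 years.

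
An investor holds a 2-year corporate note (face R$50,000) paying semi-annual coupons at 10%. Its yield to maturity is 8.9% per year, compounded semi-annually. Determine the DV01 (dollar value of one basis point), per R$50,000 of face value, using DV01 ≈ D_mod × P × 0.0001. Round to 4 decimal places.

Periodic yield y = 0.0445.
  t   CF        PV=CF/(1+0.0445)^t    t·PV
  1     2,500.00     2,393.4897     2,393.4897
  2     2,500.00     2,291.5172     4,583.0344
  3     2,500.00     2,193.8891     6,581.6674
  4    52,500.00    44,108.8288   176,435.3151
  Σ                 50,987.7248   189,993.5066
P = 50,987.7248; D_Mac = 3.72626 half-year periods = 1.86313 yrs; D_mod = 1.78375 yrs.
DV01 ≈ 1.78375 × 50,987.7248 × 0.0001 = 9.094950.

R$9.0950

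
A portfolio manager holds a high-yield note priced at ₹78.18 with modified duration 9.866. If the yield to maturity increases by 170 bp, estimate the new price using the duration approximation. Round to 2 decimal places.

₹65.07

Duration approximation: ΔP/P ≈ -D_mod · Δy = -9.866 × (+0.017) = -0.167722.
New price ≈ 78.18 × (1 - 0.167722) = 65.06749404.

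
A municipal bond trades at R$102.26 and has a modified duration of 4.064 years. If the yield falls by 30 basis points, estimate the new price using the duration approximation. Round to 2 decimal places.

R$103.51

Duration approximation: ΔP/P ≈ -D_mod · Δy = -4.064 × (-0.003) = +0.012192.
New price ≈ 102.26 × (1 + 0.012192) = 103.50675392.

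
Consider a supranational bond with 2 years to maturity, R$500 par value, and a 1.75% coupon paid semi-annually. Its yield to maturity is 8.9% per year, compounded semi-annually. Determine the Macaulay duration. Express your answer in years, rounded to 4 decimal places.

1.9720 years

Periodic yield y = 0.0445. Discount each cash flow and weight by its period:
  t   CF        PV=CF/(1+0.0445)^t    t·PV
  1        4.375         4.1886         4.1886
  2        4.375         4.0102         8.0203
  3        4.375         3.8393        11.5179
  4      504.375       423.7598     1,695.0393
  Σ                    435.7979     1,718.7661
Price P = Σ PV = 435.7979.
Macaulay duration = Σ(t·PV) / P = 1,718.7661 / 435.7979 = 3.94395 half-year periods.
In years: 3.94395 / 2 = 1.97198 years.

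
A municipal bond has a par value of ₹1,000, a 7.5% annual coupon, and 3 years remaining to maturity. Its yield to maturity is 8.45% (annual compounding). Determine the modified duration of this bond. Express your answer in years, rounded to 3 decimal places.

Periodic yield y = 0.0845. First find Macaulay duration:
  t   CF        PV=CF/(1+0.0845)^t    t·PV
  1        75.00        69.1563        69.1563
  2        75.00        63.7679       127.5358
  3     1,075.00       842.7908     2,528.3725
  Σ                    975.7150     2,725.0646
P = 975.7150; Macaulay duration = 2,725.0646 / 975.7150 = 2.79289 years.
Modified duration = D_Mac / (1 + y) = 2.79289 / 1.0845 = 2.57528 years.

2.575 years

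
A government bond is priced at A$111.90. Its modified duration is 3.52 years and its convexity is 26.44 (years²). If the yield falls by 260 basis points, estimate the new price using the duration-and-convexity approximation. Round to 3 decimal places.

Duration effect: -D_mod·Δy = -3.52 × (-0.026) = +0.091520
Convexity effect: ½·C·(Δy)² = 0.5 × 26.44 × (-0.026)² = +0.00893672
ΔP/P ≈ +0.091520 + 0.00893672 = +0.10045672
New price ≈ 111.90 × (1 + 0.10045672) = 123.141106968.

A$123.141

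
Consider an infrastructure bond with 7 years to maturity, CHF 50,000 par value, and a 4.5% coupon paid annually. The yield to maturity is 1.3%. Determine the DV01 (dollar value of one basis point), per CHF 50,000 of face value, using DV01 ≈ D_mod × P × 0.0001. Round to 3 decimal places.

Periodic yield y = 0.013.
  t   CF        PV=CF/(1+0.013)^t    t·PV
  1     2,250.00     2,221.1254     2,221.1254
  2     2,250.00     2,192.6213     4,385.2426
  3     2,250.00     2,164.4830     6,493.4490
  4     2,250.00     2,136.7058     8,546.8234
  5     2,250.00     2,109.2851    10,546.4257
  6     2,250.00     2,082.2163    12,493.2979
  7    52,250.00    47,733.1590   334,132.1131
  Σ                 60,639.5960   378,818.4770
P = 60,639.5960; D_Mac = 6.24705 yrs; D_mod = 6.16688 yrs.
DV01 ≈ 6.16688 × 60,639.5960 × 0.0001 = 37.395704.

CHF 37.396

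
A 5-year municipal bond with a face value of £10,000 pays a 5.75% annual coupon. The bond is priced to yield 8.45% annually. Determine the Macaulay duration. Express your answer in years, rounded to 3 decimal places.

4.451 years

Periodic yield y = 0.0845. Discount each cash flow and weight by its year:
  t   CF        PV=CF/(1+0.0845)^t    t·PV
  1       575.00       530.1982       530.1982
  2       575.00       488.8873       977.7745
  3       575.00       450.7951     1,352.3853
  4       575.00       415.6709     1,662.6836
  5    10,575.00     7,049.0825    35,245.4126
  Σ                  8,934.6340    39,768.4542
Price P = Σ PV = 8,934.6340.
Macaulay duration = Σ(t·PV) / P = 39,768.4542 / 8,934.6340 = 4.45104 years.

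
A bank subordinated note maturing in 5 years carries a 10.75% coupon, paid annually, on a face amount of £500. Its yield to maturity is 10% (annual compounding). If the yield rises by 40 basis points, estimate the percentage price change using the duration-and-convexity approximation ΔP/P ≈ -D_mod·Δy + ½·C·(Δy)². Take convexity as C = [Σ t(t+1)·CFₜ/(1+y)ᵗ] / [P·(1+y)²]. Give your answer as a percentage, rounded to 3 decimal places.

-1.487%

With y = 0.1:
  t   CF        PV=CF/(1+0.1)^t    t·PV        t(t+1)·PV
  1        53.75        48.8636        48.8636          97.7273
  2        53.75        44.4215        88.8430         266.5289
  3        53.75        40.3832       121.1495         484.5980
  4        53.75        36.7120       146.8479         734.2395
  5       553.75       343.8352     1,719.1759      10,315.0555
  Σ                    514.2155     2,124.8799      11,898.1492
P = 514.2155; D_Mac = 4.13228 yrs; D_mod = 3.75661 yrs; C = 19.12269.
Duration effect: -3.75661 × (+0.004) = -0.015026
Convexity effect: 0.5 × 19.12269 × (0.004)² = +0.0001530
ΔP/P ≈ -0.015026 + 0.0001530 = -0.014873 = -1.4873%.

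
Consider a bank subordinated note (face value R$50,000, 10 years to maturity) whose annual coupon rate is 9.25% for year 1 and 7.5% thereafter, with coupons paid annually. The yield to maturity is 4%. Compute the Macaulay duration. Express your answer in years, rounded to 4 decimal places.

Periodic yield y = 0.04. Discount each cash flow and weight by its year:
  t   CF        PV=CF/(1+0.04)^t    t·PV
  1     4,625.00     4,447.1154     4,447.1154
  2     3,750.00     3,467.0858     6,934.1716
  3     3,750.00     3,333.7363    10,001.2090
  4     3,750.00     3,205.5157    12,822.0629
  5     3,750.00     3,082.2267    15,411.1333
  6     3,750.00     2,963.6795    17,782.0768
  7     3,750.00     2,849.6918    19,947.8426
  8     3,750.00     2,740.0883    21,920.7062
  9     3,750.00     2,634.7003    23,712.3023
  10   53,750.00    36,311.5741   363,115.7407
  Σ                 65,035.4138   496,094.3608
Price P = Σ PV = 65,035.4138.
Macaulay duration = Σ(t·PV) / P = 496,094.3608 / 65,035.4138 = 7.62806 years.

7.6281 years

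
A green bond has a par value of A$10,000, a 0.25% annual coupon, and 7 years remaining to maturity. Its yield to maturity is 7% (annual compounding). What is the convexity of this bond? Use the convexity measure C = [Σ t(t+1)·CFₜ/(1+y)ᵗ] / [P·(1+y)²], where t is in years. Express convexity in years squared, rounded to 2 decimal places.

48.28

With y = 0.07:
  t   CF        PV=CF/(1+0.07)^t    t·PV        t(t+1)·PV
  1        25.00        23.3645        23.3645          46.7290
  2        25.00        21.8360        43.6719         131.0158
  3        25.00        20.4074        61.2223         244.8894
  4        25.00        19.0724        76.2895         381.4476
  5        25.00        17.8247        89.1233         534.7396
  6        25.00        16.6586        99.9513         699.6593
  7    10,025.00     6,243.0662    43,701.4631     349,611.7051
  Σ                  6,362.2297    44,095.0860     351,650.1858
P = 6,362.2297.
Convexity = Σ t(t+1)·PV / [P·(1+y)²] = 351,650.1858 / (6,362.2297 × 1.144900) = 48.27630.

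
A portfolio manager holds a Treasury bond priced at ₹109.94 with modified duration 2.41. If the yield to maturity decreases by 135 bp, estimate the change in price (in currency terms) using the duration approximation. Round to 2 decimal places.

+₹3.58

Duration approximation: ΔP/P ≈ -D_mod · Δy = -2.41 × (-0.0135) = +0.032535.
ΔP ≈ 109.94 × (+0.032535) = +3.5768979.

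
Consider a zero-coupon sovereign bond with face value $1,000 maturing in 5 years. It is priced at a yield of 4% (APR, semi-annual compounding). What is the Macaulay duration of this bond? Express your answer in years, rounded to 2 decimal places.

5.00 years

A zero-coupon bond has a single cash flow at maturity, so its Macaulay duration equals its maturity: 5 years.
(Equivalently: 10 semi-annual periods ÷ 2 = 5 years.)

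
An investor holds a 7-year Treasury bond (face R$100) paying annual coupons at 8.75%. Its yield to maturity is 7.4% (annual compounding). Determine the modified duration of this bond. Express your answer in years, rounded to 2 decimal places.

Periodic yield y = 0.074. First find Macaulay duration:
  t   CF        PV=CF/(1+0.074)^t    t·PV
  1         8.75         8.1471         8.1471
  2         8.75         7.5858        15.1715
  3         8.75         7.0631        21.1893
  4         8.75         6.5764        26.3058
  5         8.75         6.1233        30.6166
  6         8.75         5.7014        34.2085
  7       108.75        65.9780       461.8462
  Σ                    107.1752       597.4849
P = 107.1752; Macaulay duration = 597.4849 / 107.1752 = 5.57484 years.
Modified duration = D_Mac / (1 + y) = 5.57484 / 1.074 = 5.19073 years.

5.19 years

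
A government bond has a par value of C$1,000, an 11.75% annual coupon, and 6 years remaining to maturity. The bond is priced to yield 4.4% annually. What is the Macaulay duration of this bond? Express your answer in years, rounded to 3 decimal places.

Periodic yield y = 0.044. Discount each cash flow and weight by its year:
  t   CF        PV=CF/(1+0.044)^t    t·PV
  1       117.50       112.5479       112.5479
  2       117.50       107.8045       215.6090
  3       117.50       103.2610       309.7830
  4       117.50        98.9090       395.6361
  5       117.50        94.7404       473.7022
  6     1,117.50       863.0671     5,178.4023
  Σ                  1,380.3299     6,685.6805
Price P = Σ PV = 1,380.3299.
Macaulay duration = Σ(t·PV) / P = 6,685.6805 / 1,380.3299 = 4.84354 years.

4.844 years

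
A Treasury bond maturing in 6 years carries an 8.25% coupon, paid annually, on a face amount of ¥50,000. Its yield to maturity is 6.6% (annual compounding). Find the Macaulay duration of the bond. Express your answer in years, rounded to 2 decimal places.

5.01 years

Periodic yield y = 0.066. Discount each cash flow and weight by its year:
  t   CF        PV=CF/(1+0.066)^t    t·PV
  1     4,125.00     3,869.6060     3,869.6060
  2     4,125.00     3,630.0244     7,260.0488
  3     4,125.00     3,405.2762    10,215.8285
  4     4,125.00     3,194.4429    12,777.7717
  5     4,125.00     2,996.6632    14,983.3158
  6    54,125.00    36,885.4156   221,312.4936
  Σ                 53,981.4283   270,419.0645
Price P = Σ PV = 53,981.4283.
Macaulay duration = Σ(t·PV) / P = 270,419.0645 / 53,981.4283 = 5.00948 years.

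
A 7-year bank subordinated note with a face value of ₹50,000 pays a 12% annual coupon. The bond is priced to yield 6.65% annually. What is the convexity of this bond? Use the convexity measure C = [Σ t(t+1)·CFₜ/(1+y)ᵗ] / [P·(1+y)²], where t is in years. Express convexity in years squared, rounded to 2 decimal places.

With y = 0.0665:
  t   CF        PV=CF/(1+0.0665)^t    t·PV        t(t+1)·PV
  1     6,000.00     5,625.8790     5,625.8790      11,251.7581
  2     6,000.00     5,275.0858    10,550.1717      31,650.5150
  3     6,000.00     4,946.1658    14,838.4974      59,353.9897
  4     6,000.00     4,637.7551    18,551.0204      92,755.1019
  5     6,000.00     4,348.5749    21,742.8743     130,457.2460
  6     6,000.00     4,077.4260    24,464.5562     171,251.8935
  7    56,000.00    35,683.0533   249,781.3730   1,998,250.9841
  Σ                 64,593.9400   345,554.3721   2,494,971.4883
P = 64,593.9400.
Convexity = Σ t(t+1)·PV / [P·(1+y)²] = 2,494,971.4883 / (64,593.9400 × 1.137422) = 33.95878.

33.96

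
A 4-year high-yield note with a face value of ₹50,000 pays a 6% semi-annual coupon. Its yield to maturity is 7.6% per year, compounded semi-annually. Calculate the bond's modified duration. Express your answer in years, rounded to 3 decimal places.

Periodic yield y = 0.038. First find Macaulay duration:
  t   CF        PV=CF/(1+0.038)^t    t·PV
  1     1,500.00     1,445.0867     1,445.0867
  2     1,500.00     1,392.1837     2,784.3674
  3     1,500.00     1,341.2175     4,023.6524
  4     1,500.00     1,292.1170     5,168.4681
  5     1,500.00     1,244.8141     6,224.0704
  6     1,500.00     1,199.2429     7,195.4571
  7     1,500.00     1,155.3399     8,087.3795
  8    51,500.00    38,214.5193   305,716.1544
  Σ                 47,284.5211   340,644.6360
P = 47,284.5211; Macaulay duration = 340,644.6360 / 47,284.5211 = 7.20415 half-year periods = 3.60207 years.
Modified duration = D_Mac / (1 + y) = 3.60207 / 1.038 = 3.47021 years.

3.470 years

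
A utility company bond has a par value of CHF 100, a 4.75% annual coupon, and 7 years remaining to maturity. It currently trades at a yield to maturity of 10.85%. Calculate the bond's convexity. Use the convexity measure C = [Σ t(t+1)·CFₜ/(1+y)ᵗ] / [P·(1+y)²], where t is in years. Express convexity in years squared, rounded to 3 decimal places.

With y = 0.1085:
  t   CF        PV=CF/(1+0.1085)^t    t·PV        t(t+1)·PV
  1         4.75         4.2851         4.2851           8.5701
  2         4.75         3.8656         7.7313          23.1939
  3         4.75         3.4873        10.4618          41.8473
  4         4.75         3.1459        12.5838          62.9189
  5         4.75         2.8380        14.1901          85.1405
  6         4.75         2.5602        15.3614         107.5298
  7       104.75        50.9336       356.5350       2,852.2801
  Σ                     71.1158       421.1485       3,181.4806
P = 71.1158.
Convexity = Σ t(t+1)·PV / [P·(1+y)²] = 3,181.4806 / (71.1158 × 1.228772) = 36.40760.

36.408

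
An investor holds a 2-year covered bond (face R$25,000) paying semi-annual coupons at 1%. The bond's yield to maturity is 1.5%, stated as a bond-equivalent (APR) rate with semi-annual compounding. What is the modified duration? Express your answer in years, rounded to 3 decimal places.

1.970 years

Periodic yield y = 0.0075. First find Macaulay duration:
  t   CF        PV=CF/(1+0.0075)^t    t·PV
  1       125.00       124.0695       124.0695
  2       125.00       123.1459       246.2918
  3       125.00       122.2292       366.6875
  4    25,125.00    24,385.1736    97,540.6943
  Σ                 24,754.6181    98,277.7430
P = 24,754.6181; Macaulay duration = 98,277.7430 / 24,754.6181 = 3.97008 half-year periods = 1.98504 years.
Modified duration = D_Mac / (1 + y) = 1.98504 / 1.0075 = 1.97026 years.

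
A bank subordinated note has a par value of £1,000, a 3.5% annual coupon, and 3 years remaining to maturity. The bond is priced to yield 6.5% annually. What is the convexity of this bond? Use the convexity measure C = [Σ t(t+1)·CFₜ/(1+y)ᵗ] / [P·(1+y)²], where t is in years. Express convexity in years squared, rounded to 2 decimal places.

10.09

With y = 0.065:
  t   CF        PV=CF/(1+0.065)^t    t·PV        t(t+1)·PV
  1        35.00        32.8638        32.8638          65.7277
  2        35.00        30.8581        61.7161         185.1484
  3     1,035.00       856.8238     2,570.4714      10,281.8857
  Σ                    920.5457     2,665.0514      10,532.7619
P = 920.5457.
Convexity = Σ t(t+1)·PV / [P·(1+y)²] = 10,532.7619 / (920.5457 × 1.134225) = 10.08783.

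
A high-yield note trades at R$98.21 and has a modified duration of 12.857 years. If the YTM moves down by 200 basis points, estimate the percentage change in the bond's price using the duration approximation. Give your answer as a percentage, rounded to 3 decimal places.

+25.714%

Duration approximation: ΔP/P ≈ -D_mod · Δy = -12.857 × (-0.02) = +0.257140.
As a percentage: +25.7140%.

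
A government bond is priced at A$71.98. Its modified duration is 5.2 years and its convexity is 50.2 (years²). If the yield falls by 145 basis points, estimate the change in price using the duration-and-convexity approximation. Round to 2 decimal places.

+A$5.81

Duration effect: -D_mod·Δy = -5.2 × (-0.0145) = +0.075400
Convexity effect: ½·C·(Δy)² = 0.5 × 50.2 × (-0.0145)² = +0.005277275
ΔP/P ≈ +0.075400 + 0.005277275 = +0.080677275
ΔP ≈ 71.98 × (+0.080677275) = +5.8071502545.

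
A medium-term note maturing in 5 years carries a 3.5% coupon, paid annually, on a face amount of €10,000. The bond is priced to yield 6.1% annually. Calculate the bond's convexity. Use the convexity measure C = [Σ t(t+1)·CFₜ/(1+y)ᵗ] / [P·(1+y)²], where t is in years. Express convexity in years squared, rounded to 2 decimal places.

24.18

With y = 0.061:
  t   CF        PV=CF/(1+0.061)^t    t·PV        t(t+1)·PV
  1       350.00       329.8775       329.8775         659.7549
  2       350.00       310.9119       621.8237       1,865.4711
  3       350.00       293.0366       879.1099       3,516.4394
  4       350.00       276.1891     1,104.7563       5,523.7817
  5    10,350.00     7,697.7434    38,488.7170     230,932.3021
  Σ                  8,907.7584    41,424.2844     242,497.7493
P = 8,907.7584.
Convexity = Σ t(t+1)·PV / [P·(1+y)²] = 242,497.7493 / (8,907.7584 × 1.125721) = 24.18291.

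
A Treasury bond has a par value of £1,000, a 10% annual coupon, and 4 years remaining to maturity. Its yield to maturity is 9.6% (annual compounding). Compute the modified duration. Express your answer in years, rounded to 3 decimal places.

Periodic yield y = 0.096. First find Macaulay duration:
  t   CF        PV=CF/(1+0.096)^t    t·PV
  1       100.00        91.2409        91.2409
  2       100.00        83.2490       166.4979
  3       100.00        75.9571       227.8713
  4     1,100.00       762.3431     3,049.3724
  Σ                  1,012.7900     3,534.9825
P = 1,012.7900; Macaulay duration = 3,534.9825 / 1,012.7900 = 3.49034 years.
Modified duration = D_Mac / (1 + y) = 3.49034 / 1.096 = 3.18462 years.

3.185 years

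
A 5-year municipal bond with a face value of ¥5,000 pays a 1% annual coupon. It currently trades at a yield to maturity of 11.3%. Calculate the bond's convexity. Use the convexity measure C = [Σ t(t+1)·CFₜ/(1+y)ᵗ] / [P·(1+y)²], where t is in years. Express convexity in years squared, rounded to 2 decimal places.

23.39

With y = 0.113:
  t   CF        PV=CF/(1+0.113)^t    t·PV        t(t+1)·PV
  1        50.00        44.9236        44.9236          89.8473
  2        50.00        40.3627        80.7253         242.1759
  3        50.00        36.2647       108.7942         435.1768
  4        50.00        32.5829       130.3315         651.6574
  5     5,050.00     2,956.7565    14,783.7824      88,702.6942
  Σ                  3,110.8904    15,148.5570      90,121.5516
P = 3,110.8904.
Convexity = Σ t(t+1)·PV / [P·(1+y)²] = 90,121.5516 / (3,110.8904 × 1.238769) = 23.38588.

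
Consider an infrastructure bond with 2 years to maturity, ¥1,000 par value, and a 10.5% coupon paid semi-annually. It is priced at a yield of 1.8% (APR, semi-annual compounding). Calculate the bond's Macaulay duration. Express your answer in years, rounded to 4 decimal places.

Periodic yield y = 0.009. Discount each cash flow and weight by its period:
  t   CF        PV=CF/(1+0.009)^t    t·PV
  1        52.50        52.0317        52.0317
  2        52.50        51.5676       103.1352
  3        52.50        51.1076       153.3229
  4     1,052.50     1,015.4474     4,061.7897
  Σ                  1,170.1544     4,370.2795
Price P = Σ PV = 1,170.1544.
Macaulay duration = Σ(t·PV) / P = 4,370.2795 / 1,170.1544 = 3.73479 half-year periods.
In years: 3.73479 / 2 = 1.86739 years.

1.8674 years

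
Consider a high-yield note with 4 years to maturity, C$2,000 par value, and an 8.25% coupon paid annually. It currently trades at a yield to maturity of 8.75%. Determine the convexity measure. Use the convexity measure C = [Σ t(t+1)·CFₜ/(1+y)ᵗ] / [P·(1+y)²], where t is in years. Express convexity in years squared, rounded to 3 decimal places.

With y = 0.0875:
  t   CF        PV=CF/(1+0.0875)^t    t·PV        t(t+1)·PV
  1       165.00       151.7241       151.7241         303.4483
  2       165.00       139.5164       279.0329         837.0987
  3       165.00       128.2910       384.8730       1,539.4918
  4     2,165.00     1,547.8927     6,191.5706      30,957.8530
  Σ                  1,967.4242     7,007.2006      33,637.8918
P = 1,967.4242.
Convexity = Σ t(t+1)·PV / [P·(1+y)²] = 33,637.8918 / (1,967.4242 × 1.182656) = 14.45680.

14.457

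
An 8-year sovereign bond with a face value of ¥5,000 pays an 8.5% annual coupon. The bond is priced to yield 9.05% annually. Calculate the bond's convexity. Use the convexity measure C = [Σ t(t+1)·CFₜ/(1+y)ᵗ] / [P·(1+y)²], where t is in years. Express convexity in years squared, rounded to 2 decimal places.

41.64

With y = 0.0905:
  t   CF        PV=CF/(1+0.0905)^t    t·PV        t(t+1)·PV
  1       425.00       389.7295       389.7295         779.4590
  2       425.00       357.3860       714.7721       2,144.3163
  3       425.00       327.7268       983.1803       3,932.7213
  4       425.00       300.5289     1,202.1156       6,010.5781
  5       425.00       275.5882     1,377.9409       8,267.6453
  6       425.00       252.7173     1,516.3036      10,614.1251
  7       425.00       231.7444     1,622.2108      12,977.6862
  8     5,425.00     2,712.6539    21,701.2310     195,311.0792
  Σ                  4,848.0749    29,507.4838     240,037.6103
P = 4,848.0749.
Convexity = Σ t(t+1)·PV / [P·(1+y)²] = 240,037.6103 / (4,848.0749 × 1.189190) = 41.63501.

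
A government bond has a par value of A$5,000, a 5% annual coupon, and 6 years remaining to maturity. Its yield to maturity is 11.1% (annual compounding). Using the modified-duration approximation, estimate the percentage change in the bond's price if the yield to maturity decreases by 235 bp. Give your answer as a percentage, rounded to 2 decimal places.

+11.01%

Periodic yield y = 0.111. Modified duration first:
  t   CF        PV=CF/(1+0.111)^t    t·PV
  1       250.00       225.0225       225.0225
  2       250.00       202.5405       405.0810
  3       250.00       182.3047       546.9141
  4       250.00       164.0906       656.3625
  5       250.00       147.6963       738.4817
  6     5,250.00     2,791.7399    16,750.4393
  Σ                  3,713.3945    19,322.3010
P = 3,713.3945; D_Mac = 5.20341 yrs; D_mod = 5.20341/(1+0.111) = 4.68353 yrs.
ΔP/P ≈ -D_mod · Δy = -4.68353 × (-0.0235) = +0.110063 = +11.0063%.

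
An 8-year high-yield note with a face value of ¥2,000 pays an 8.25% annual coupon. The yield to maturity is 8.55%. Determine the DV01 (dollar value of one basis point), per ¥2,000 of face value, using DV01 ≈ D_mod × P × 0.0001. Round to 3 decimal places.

¥1.113

Periodic yield y = 0.0855.
  t   CF        PV=CF/(1+0.0855)^t    t·PV
  1       165.00       152.0037       152.0037
  2       165.00       140.0310       280.0621
  3       165.00       129.0014       387.0042
  4       165.00       118.8405       475.3622
  5       165.00       109.4800       547.4000
  6       165.00       100.8568       605.1405
  7       165.00        92.9127       650.3890
  8     2,165.00     1,123.1022     8,984.8176
  Σ                  1,966.2283    12,082.1793
P = 1,966.2283; D_Mac = 6.14485 yrs; D_mod = 5.66085 yrs.
DV01 ≈ 5.66085 × 1,966.2283 × 0.0001 = 1.113052.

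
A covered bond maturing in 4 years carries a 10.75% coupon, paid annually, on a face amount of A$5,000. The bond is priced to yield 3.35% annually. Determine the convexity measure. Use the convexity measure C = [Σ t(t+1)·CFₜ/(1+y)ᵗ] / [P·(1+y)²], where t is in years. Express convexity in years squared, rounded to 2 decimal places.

15.74

With y = 0.0335:
  t   CF        PV=CF/(1+0.0335)^t    t·PV        t(t+1)·PV
  1       537.50       520.0774       520.0774       1,040.1548
  2       537.50       503.2196     1,006.4391       3,019.3173
  3       537.50       486.9081     1,460.7244       5,842.8976
  4     5,537.50     4,853.6875    19,414.7502      97,073.7509
  Σ                  6,363.8926    22,401.9911     106,976.1206
P = 6,363.8926.
Convexity = Σ t(t+1)·PV / [P·(1+y)²] = 106,976.1206 / (6,363.8926 × 1.068122) = 15.73776.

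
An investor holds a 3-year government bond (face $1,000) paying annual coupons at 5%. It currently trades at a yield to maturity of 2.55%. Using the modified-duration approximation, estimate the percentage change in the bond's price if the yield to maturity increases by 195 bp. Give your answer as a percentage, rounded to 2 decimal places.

-5.45%

Periodic yield y = 0.0255. Modified duration first:
  t   CF        PV=CF/(1+0.0255)^t    t·PV
  1        50.00        48.7567        48.7567
  2        50.00        47.5443        95.0886
  3     1,050.00       973.6039     2,920.8117
  Σ                  1,069.9049     3,064.6571
P = 1,069.9049; D_Mac = 2.86442 yrs; D_mod = 2.86442/(1+0.0255) = 2.79319 yrs.
ΔP/P ≈ -D_mod · Δy = -2.79319 × (+0.0195) = -0.054467 = -5.4467%.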